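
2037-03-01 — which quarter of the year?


Month: March (month 3)
Q1: Jan-Mar, Q2: Apr-Jun, Q3: Jul-Sep, Q4: Oct-Dec

Q1


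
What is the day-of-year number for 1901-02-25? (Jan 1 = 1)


Date: February 25, 1901
Days in months 1 through 1: 31
Plus 25 days in February

Day of year: 56


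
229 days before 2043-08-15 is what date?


Start: 2043-08-15, subtract 229 days
Back 15 days from August 15 reaches July 31, 2043 -> 214 left
July 2043 has 31 days -> back to June 30, 2043 -> 183 left
June 2043 has 30 days -> back to May 31, 2043 -> 153 left
May 2043 has 31 days -> back to April 30, 2043 -> 122 left
April 2043 has 30 days -> back to March 31, 2043 -> 92 left
March 2043 has 31 days -> back to February 28, 2043 -> 61 left
February 2043 has 28 days -> back to January 31, 2043 -> 33 left
January 2043 has 31 days -> back to December 31, 2042 -> 2 left
December 2042: 31 - 2 = 29 -> lands on December 29

Result: 2042-12-29


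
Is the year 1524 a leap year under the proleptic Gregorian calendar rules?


Gregorian leap year rule: divisible by 4, but not by 100, unless also by 400.
1524 is divisible by 4 but not 100 -> leap year

Yes


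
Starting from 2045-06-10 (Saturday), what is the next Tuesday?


Current: Saturday
Target: Tuesday
Days ahead: 3

Next Tuesday: 2045-06-13


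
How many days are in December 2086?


December 2086

31 days


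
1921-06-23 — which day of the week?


Date: June 23, 1921
Anchor: Jan 1, 1921. With p = 1921 - 1 = 1920: (p + p//4 - p//100 + p//400) mod 7 = (1920 + 480 - 19 + 4) mod 7 = 2385 mod 7 = 5 -> Saturday (Mon=0 ... Sun=6)
Days before June (Jan-May): 151; offset = 151 + 23 - 1 = 173
Weekday index = (5 + 173) mod 7 = 3

Day of the week: Thursday


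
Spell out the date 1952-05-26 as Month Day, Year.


ISO 1952-05-26 parses as year=1952, month=05, day=26
Month 5 -> May

May 26, 1952


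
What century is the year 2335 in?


Century = (year - 1) // 100 + 1
= (2335 - 1) // 100 + 1
= 2334 // 100 + 1
= 23 + 1

24th century


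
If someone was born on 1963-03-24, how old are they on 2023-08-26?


Birth: 1963-03-24
Reference: 2023-08-26
Year difference: 2023 - 1963 = 60

60 years old


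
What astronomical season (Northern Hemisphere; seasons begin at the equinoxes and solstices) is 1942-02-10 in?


Date: February 10
Astronomical Winter (approx.; exact equinox/solstice day varies by year): December 21 to March 19
February 10 falls within the Winter window

Winter


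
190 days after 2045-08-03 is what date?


Start: 2045-08-03, add 190 days
August 2045 has 31 days: 31 - 3 = 28 days to August 31 -> 162 left
September 2045 has 30 days -> 132 left
October 2045 has 31 days -> 101 left
November 2045 has 30 days -> 71 left
December 2045 has 31 days -> 40 left
January 2046 has 31 days -> 9 left
February 2046: 9 <= 28 -> lands on February 9

Result: 2046-02-09


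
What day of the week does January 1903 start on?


Target: January 1, 1903
Anchor: Jan 1, 1903. With p = 1903 - 1 = 1902: (p + p//4 - p//100 + p//400) mod 7 = (1902 + 475 - 19 + 4) mod 7 = 2362 mod 7 = 3 -> Thursday (Mon=0 ... Sun=6)
Offset from anchor: 0 days
Weekday index = (3 + 0) mod 7 = 3

Thursday


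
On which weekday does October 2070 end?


October 2070 has 31 days
Anchor: Jan 1, 2070. With p = 2070 - 1 = 2069: (p + p//4 - p//100 + p//400) mod 7 = (2069 + 517 - 20 + 5) mod 7 = 2571 mod 7 = 2 -> Wednesday (Mon=0 ... Sun=6)
Days before October (Jan-Sep): 273; October 1 index = (2 + 273) mod 7 = 2 -> Wednesday
Last day offset: 31 - 1 = 30 days
Weekday index = (2 + 30) mod 7 = 4

Friday, October 31


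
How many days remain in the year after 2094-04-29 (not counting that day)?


Day of year: 119 of 365
Remaining = 365 - 119

246 days


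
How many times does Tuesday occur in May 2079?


May 2079 has 31 days
Anchor: Jan 1, 2079. With p = 2079 - 1 = 2078: (p + p//4 - p//100 + p//400) mod 7 = (2078 + 519 - 20 + 5) mod 7 = 2582 mod 7 = 6 -> Sunday (Mon=0 ... Sun=6)
Days before May (Jan-Apr): 120; May 1 index = (6 + 120) mod 7 = 0 -> Monday
First Tuesday is May 2
Tuesdays: 2, 9, 16, 23, 30

5 Tuesdays


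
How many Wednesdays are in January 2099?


January 2099 has 31 days
Anchor: Jan 1, 2099. With p = 2099 - 1 = 2098: (p + p//4 - p//100 + p//400) mod 7 = (2098 + 524 - 20 + 5) mod 7 = 2607 mod 7 = 3 -> Thursday (Mon=0 ... Sun=6)
January 1 is the anchor itself -> Thursday
First Wednesday is January 7
Wednesdays: 7, 14, 21, 28

4 Wednesdays


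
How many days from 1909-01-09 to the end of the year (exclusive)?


Day of year: 9 of 365
Remaining = 365 - 9

356 days


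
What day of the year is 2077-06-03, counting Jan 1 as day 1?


Date: June 3, 2077
Days in months 1 through 5: 151
Plus 3 days in June

Day of year: 154


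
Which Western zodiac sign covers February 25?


Date: February 25
Conventional tropical zodiac dates: Pisces from February 19 onward; Aries starts March 21
February 25 falls within the Pisces range

Pisces


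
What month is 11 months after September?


September is month 9
9 + 11 = 20; wrap: 20 - 12 = 8

August


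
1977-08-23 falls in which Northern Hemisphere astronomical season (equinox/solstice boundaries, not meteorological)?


Date: August 23
Astronomical Summer (approx.; exact equinox/solstice day varies by year): June 21 to September 21
August 23 falls within the Summer window

Summer


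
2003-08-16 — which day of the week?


Date: August 16, 2003
Anchor: Jan 1, 2003. With p = 2003 - 1 = 2002: (p + p//4 - p//100 + p//400) mod 7 = (2002 + 500 - 20 + 5) mod 7 = 2487 mod 7 = 2 -> Wednesday (Mon=0 ... Sun=6)
Days before August (Jan-Jul): 212; offset = 212 + 16 - 1 = 227
Weekday index = (2 + 227) mod 7 = 5

Day of the week: Saturday


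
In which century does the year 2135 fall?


Century = (year - 1) // 100 + 1
= (2135 - 1) // 100 + 1
= 2134 // 100 + 1
= 21 + 1

22nd century


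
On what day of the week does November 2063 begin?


Target: November 1, 2063
Anchor: Jan 1, 2063. With p = 2063 - 1 = 2062: (p + p//4 - p//100 + p//400) mod 7 = (2062 + 515 - 20 + 5) mod 7 = 2562 mod 7 = 0 -> Monday (Mon=0 ... Sun=6)
Days before November (Jan-Oct): 304 days
Weekday index = (0 + 304) mod 7 = 3

Thursday


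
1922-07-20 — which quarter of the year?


Month: July (month 7)
Q1: Jan-Mar, Q2: Apr-Jun, Q3: Jul-Sep, Q4: Oct-Dec

Q3


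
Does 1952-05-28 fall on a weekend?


Anchor: Jan 1, 1952. With p = 1952 - 1 = 1951: (p + p//4 - p//100 + p//400) mod 7 = (1951 + 487 - 19 + 4) mod 7 = 2423 mod 7 = 1 -> Tuesday (Mon=0 ... Sun=6)
Day of year: 149; offset = 148
Weekday index = (1 + 148) mod 7 = 2 -> Wednesday
Weekend days: Saturday, Sunday

No


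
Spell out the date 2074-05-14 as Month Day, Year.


ISO 2074-05-14 parses as year=2074, month=05, day=14
Month 5 -> May

May 14, 2074


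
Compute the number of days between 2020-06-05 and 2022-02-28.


From 2020-06-05 to 2022-02-28
2020-06-05: days before June = 31 + 29 + 31 + 30 + 31 = 152 (2020 is a leap year); day of year = 152 + 5 = 157
2022-02-28: days before February = 31; day of year = 31 + 28 = 59
Rest of 2020: 366 - 157 = 209
Full years 2021 (365): 365
Total = 209 + 365 + 59 = 633

633 days


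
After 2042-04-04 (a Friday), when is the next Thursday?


Current: Friday
Target: Thursday
Days ahead: 6

Next Thursday: 2042-04-10


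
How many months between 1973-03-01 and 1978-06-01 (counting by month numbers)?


From March 1973 to June 1978
5 years * 12 = 60 months, plus 3 months = 63

63 months


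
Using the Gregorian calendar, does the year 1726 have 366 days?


Gregorian leap year rule: divisible by 4, but not by 100, unless also by 400.
1726 is not divisible by 4 -> not a leap year

No


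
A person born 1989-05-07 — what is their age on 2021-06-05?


Birth: 1989-05-07
Reference: 2021-06-05
Year difference: 2021 - 1989 = 32

32 years old


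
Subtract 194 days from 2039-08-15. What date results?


Start: 2039-08-15, subtract 194 days
Back 15 days from August 15 reaches July 31, 2039 -> 179 left
July 2039 has 31 days -> back to June 30, 2039 -> 148 left
June 2039 has 30 days -> back to May 31, 2039 -> 118 left
May 2039 has 31 days -> back to April 30, 2039 -> 87 left
April 2039 has 30 days -> back to March 31, 2039 -> 57 left
March 2039 has 31 days -> back to February 28, 2039 -> 26 left
February 2039: 28 - 26 = 2 -> lands on February 2

Result: 2039-02-02


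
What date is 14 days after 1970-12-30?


Start: 1970-12-30, add 14 days
December 1970 has 31 days: 31 - 30 = 1 day to December 31 -> 13 left
January 1971: 13 <= 31 -> lands on January 13

Result: 1971-01-13


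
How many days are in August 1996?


August 1996

31 days


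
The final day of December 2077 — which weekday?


December 2077 has 31 days
Anchor: Jan 1, 2077. With p = 2077 - 1 = 2076: (p + p//4 - p//100 + p//400) mod 7 = (2076 + 519 - 20 + 5) mod 7 = 2580 mod 7 = 4 -> Friday (Mon=0 ... Sun=6)
Days before December (Jan-Nov): 334; December 1 index = (4 + 334) mod 7 = 2 -> Wednesday
Last day offset: 31 - 1 = 30 days
Weekday index = (2 + 30) mod 7 = 4

Friday, December 31


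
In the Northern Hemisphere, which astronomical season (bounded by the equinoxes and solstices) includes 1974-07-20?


Date: July 20
Astronomical Summer (approx.; exact equinox/solstice day varies by year): June 21 to September 21
July 20 falls within the Summer window

Summer


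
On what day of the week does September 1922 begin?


Target: September 1, 1922
Anchor: Jan 1, 1922. With p = 1922 - 1 = 1921: (p + p//4 - p//100 + p//400) mod 7 = (1921 + 480 - 19 + 4) mod 7 = 2386 mod 7 = 6 -> Sunday (Mon=0 ... Sun=6)
Days before September (Jan-Aug): 243 days
Weekday index = (6 + 243) mod 7 = 4

Friday


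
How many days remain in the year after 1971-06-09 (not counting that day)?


Day of year: 160 of 365
Remaining = 365 - 160

205 days


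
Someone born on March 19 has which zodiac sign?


Date: March 19
Conventional tropical zodiac dates: Pisces from February 19 onward; Aries starts March 21
March 19 falls within the Pisces range

Pisces


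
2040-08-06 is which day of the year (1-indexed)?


Date: August 6, 2040
Days in months 1 through 7: 213
Plus 6 days in August

Day of year: 219


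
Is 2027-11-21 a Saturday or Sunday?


Anchor: Jan 1, 2027. With p = 2027 - 1 = 2026: (p + p//4 - p//100 + p//400) mod 7 = (2026 + 506 - 20 + 5) mod 7 = 2517 mod 7 = 4 -> Friday (Mon=0 ... Sun=6)
Day of year: 325; offset = 324
Weekday index = (4 + 324) mod 7 = 6 -> Sunday
Weekend days: Saturday, Sunday

Yes


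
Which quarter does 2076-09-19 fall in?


Month: September (month 9)
Q1: Jan-Mar, Q2: Apr-Jun, Q3: Jul-Sep, Q4: Oct-Dec

Q3


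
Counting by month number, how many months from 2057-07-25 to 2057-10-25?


From July 2057 to October 2057
0 years * 12 = 0 months, plus 3 months = 3

3 months


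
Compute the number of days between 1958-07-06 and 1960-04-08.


From 1958-07-06 to 1960-04-08
1958-07-06: days before July = 31 + 28 + 31 + 30 + 31 + 30 = 181 (1958 is not a leap year); day of year = 181 + 6 = 187
1960-04-08: days before April = 31 + 29 + 31 = 91 (1960 is a leap year); day of year = 91 + 8 = 99
Rest of 1958: 365 - 187 = 178
Full years 1959 (365): 365
Total = 178 + 365 + 99 = 642

642 days


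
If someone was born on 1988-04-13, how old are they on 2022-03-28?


Birth: 1988-04-13
Reference: 2022-03-28
Year difference: 2022 - 1988 = 34
Birthday not yet reached in 2022, subtract 1

33 years old


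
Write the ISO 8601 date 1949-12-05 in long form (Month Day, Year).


ISO 1949-12-05 parses as year=1949, month=12, day=05
Month 12 -> December

December 5, 1949


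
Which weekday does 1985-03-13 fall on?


Date: March 13, 1985
Anchor: Jan 1, 1985. With p = 1985 - 1 = 1984: (p + p//4 - p//100 + p//400) mod 7 = (1984 + 496 - 19 + 4) mod 7 = 2465 mod 7 = 1 -> Tuesday (Mon=0 ... Sun=6)
Days before March (Jan-Feb): 59; offset = 59 + 13 - 1 = 71
Weekday index = (1 + 71) mod 7 = 2

Day of the week: Wednesday


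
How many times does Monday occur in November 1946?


November 1946 has 30 days
Anchor: Jan 1, 1946. With p = 1946 - 1 = 1945: (p + p//4 - p//100 + p//400) mod 7 = (1945 + 486 - 19 + 4) mod 7 = 2416 mod 7 = 1 -> Tuesday (Mon=0 ... Sun=6)
Days before November (Jan-Oct): 304; November 1 index = (1 + 304) mod 7 = 4 -> Friday
First Monday is November 4
Mondays: 4, 11, 18, 25

4 Mondays


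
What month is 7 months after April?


April is month 4
4 + 7 = 11

November


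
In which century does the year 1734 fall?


Century = (year - 1) // 100 + 1
= (1734 - 1) // 100 + 1
= 1733 // 100 + 1
= 17 + 1

18th century


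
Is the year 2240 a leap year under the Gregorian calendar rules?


Gregorian leap year rule: divisible by 4, but not by 100, unless also by 400.
2240 is divisible by 4 but not 100 -> leap year

Yes


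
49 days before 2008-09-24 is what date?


Start: 2008-09-24, subtract 49 days
Back 24 days from September 24 reaches August 31, 2008 -> 25 left
August 2008: 31 - 25 = 6 -> lands on August 6

Result: 2008-08-06


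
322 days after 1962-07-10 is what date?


Start: 1962-07-10, add 322 days
July 1962 has 31 days: 31 - 10 = 21 days to July 31 -> 301 left
August 1962 has 31 days -> 270 left
September 1962 has 30 days -> 240 left
October 1962 has 31 days -> 209 left
November 1962 has 30 days -> 179 left
December 1962 has 31 days -> 148 left
January 1963 has 31 days -> 117 left
February 1963 has 28 days -> 89 left
March 1963 has 31 days -> 58 left
April 1963 has 30 days -> 28 left
May 1963: 28 <= 31 -> lands on May 28

Result: 1963-05-28


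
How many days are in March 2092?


March 2092

31 days


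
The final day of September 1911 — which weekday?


September 1911 has 30 days
Anchor: Jan 1, 1911. With p = 1911 - 1 = 1910: (p + p//4 - p//100 + p//400) mod 7 = (1910 + 477 - 19 + 4) mod 7 = 2372 mod 7 = 6 -> Sunday (Mon=0 ... Sun=6)
Days before September (Jan-Aug): 243; September 1 index = (6 + 243) mod 7 = 4 -> Friday
Last day offset: 30 - 1 = 29 days
Weekday index = (4 + 29) mod 7 = 5

Saturday, September 30


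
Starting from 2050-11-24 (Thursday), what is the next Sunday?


Current: Thursday
Target: Sunday
Days ahead: 3

Next Sunday: 2050-11-27


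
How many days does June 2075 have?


June 2075

30 days


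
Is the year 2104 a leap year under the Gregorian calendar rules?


Gregorian leap year rule: divisible by 4, but not by 100, unless also by 400.
2104 is divisible by 4 but not 100 -> leap year

Yes


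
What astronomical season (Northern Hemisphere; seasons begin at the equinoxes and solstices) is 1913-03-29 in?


Date: March 29
Astronomical Spring (approx.; exact equinox/solstice day varies by year): March 20 to June 20
March 29 falls within the Spring window

Spring


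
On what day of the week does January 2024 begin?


Target: January 1, 2024
Anchor: Jan 1, 2024. With p = 2024 - 1 = 2023: (p + p//4 - p//100 + p//400) mod 7 = (2023 + 505 - 20 + 5) mod 7 = 2513 mod 7 = 0 -> Monday (Mon=0 ... Sun=6)
Offset from anchor: 0 days
Weekday index = (0 + 0) mod 7 = 0

Monday


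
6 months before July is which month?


July is month 7
7 - 6 = 1

January


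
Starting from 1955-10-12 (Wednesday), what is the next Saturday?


Current: Wednesday
Target: Saturday
Days ahead: 3

Next Saturday: 1955-10-15


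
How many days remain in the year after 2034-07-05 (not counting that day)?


Day of year: 186 of 365
Remaining = 365 - 186

179 days


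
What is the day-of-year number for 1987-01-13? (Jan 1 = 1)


Date: January 13, 1987
No months before January
Plus 13 days in January

Day of year: 13


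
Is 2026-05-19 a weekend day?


Anchor: Jan 1, 2026. With p = 2026 - 1 = 2025: (p + p//4 - p//100 + p//400) mod 7 = (2025 + 506 - 20 + 5) mod 7 = 2516 mod 7 = 3 -> Thursday (Mon=0 ... Sun=6)
Day of year: 139; offset = 138
Weekday index = (3 + 138) mod 7 = 1 -> Tuesday
Weekend days: Saturday, Sunday

No


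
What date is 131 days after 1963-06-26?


Start: 1963-06-26, add 131 days
June 1963 has 30 days: 30 - 26 = 4 days to June 30 -> 127 left
July 1963 has 31 days -> 96 left
August 1963 has 31 days -> 65 left
September 1963 has 30 days -> 35 left
October 1963 has 31 days -> 4 left
November 1963: 4 <= 30 -> lands on November 4

Result: 1963-11-04


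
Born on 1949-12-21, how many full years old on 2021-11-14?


Birth: 1949-12-21
Reference: 2021-11-14
Year difference: 2021 - 1949 = 72
Birthday not yet reached in 2021, subtract 1

71 years old


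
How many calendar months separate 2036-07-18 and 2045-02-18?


From July 2036 to February 2045
9 years * 12 = 108 months, minus 5 months = 103

103 months


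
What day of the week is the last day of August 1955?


August 1955 has 31 days
Anchor: Jan 1, 1955. With p = 1955 - 1 = 1954: (p + p//4 - p//100 + p//400) mod 7 = (1954 + 488 - 19 + 4) mod 7 = 2427 mod 7 = 5 -> Saturday (Mon=0 ... Sun=6)
Days before August (Jan-Jul): 212; August 1 index = (5 + 212) mod 7 = 0 -> Monday
Last day offset: 31 - 1 = 30 days
Weekday index = (0 + 30) mod 7 = 2

Wednesday, August 31


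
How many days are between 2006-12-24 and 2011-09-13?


From 2006-12-24 to 2011-09-13
2006-12-24: days before December = 31 + 28 + 31 + 30 + 31 + 30 + 31 + 31 + 30 + 31 + 30 = 334 (2006 is not a leap year); day of year = 334 + 24 = 358
2011-09-13: days before September = 31 + 28 + 31 + 30 + 31 + 30 + 31 + 31 = 243 (2011 is not a leap year); day of year = 243 + 13 = 256
Rest of 2006: 365 - 358 = 7
Full years 2007 (365), 2008 (366), 2009 (365), 2010 (365): 1461
Total = 7 + 1461 + 256 = 1724

1724 days


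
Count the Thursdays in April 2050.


April 2050 has 30 days
Anchor: Jan 1, 2050. With p = 2050 - 1 = 2049: (p + p//4 - p//100 + p//400) mod 7 = (2049 + 512 - 20 + 5) mod 7 = 2546 mod 7 = 5 -> Saturday (Mon=0 ... Sun=6)
Days before April (Jan-Mar): 90; April 1 index = (5 + 90) mod 7 = 4 -> Friday
First Thursday is April 7
Thursdays: 7, 14, 21, 28

4 Thursdays


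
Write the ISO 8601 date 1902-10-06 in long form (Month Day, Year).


ISO 1902-10-06 parses as year=1902, month=10, day=06
Month 10 -> October

October 6, 1902


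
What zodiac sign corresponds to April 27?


Date: April 27
Conventional tropical zodiac dates: Taurus from April 20 onward; Gemini starts May 21
April 27 falls within the Taurus range

Taurus


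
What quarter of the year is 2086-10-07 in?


Month: October (month 10)
Q1: Jan-Mar, Q2: Apr-Jun, Q3: Jul-Sep, Q4: Oct-Dec

Q4


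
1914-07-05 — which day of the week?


Date: July 5, 1914
Anchor: Jan 1, 1914. With p = 1914 - 1 = 1913: (p + p//4 - p//100 + p//400) mod 7 = (1913 + 478 - 19 + 4) mod 7 = 2376 mod 7 = 3 -> Thursday (Mon=0 ... Sun=6)
Days before July (Jan-Jun): 181; offset = 181 + 5 - 1 = 185
Weekday index = (3 + 185) mod 7 = 6

Day of the week: Sunday


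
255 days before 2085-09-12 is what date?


Start: 2085-09-12, subtract 255 days
Back 12 days from September 12 reaches August 31, 2085 -> 243 left
August 2085 has 31 days -> back to July 31, 2085 -> 212 left
July 2085 has 31 days -> back to June 30, 2085 -> 181 left
June 2085 has 30 days -> back to May 31, 2085 -> 151 left
May 2085 has 31 days -> back to April 30, 2085 -> 120 left
April 2085 has 30 days -> back to March 31, 2085 -> 90 left
March 2085 has 31 days -> back to February 28, 2085 -> 59 left
February 2085 has 28 days -> back to January 31, 2085 -> 31 left
January 2085 has 31 days -> back to December 31, 2084 -> 0 left
December 2084: 31 - 0 = 31 -> lands on December 31

Result: 2084-12-31


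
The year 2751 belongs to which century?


Century = (year - 1) // 100 + 1
= (2751 - 1) // 100 + 1
= 2750 // 100 + 1
= 27 + 1

28th century


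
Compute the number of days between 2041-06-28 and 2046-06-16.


From 2041-06-28 to 2046-06-16
2041-06-28: days before June = 31 + 28 + 31 + 30 + 31 = 151 (2041 is not a leap year); day of year = 151 + 28 = 179
2046-06-16: days before June = 31 + 28 + 31 + 30 + 31 = 151 (2046 is not a leap year); day of year = 151 + 16 = 167
Rest of 2041: 365 - 179 = 186
Full years 2042 (365), 2043 (365), 2044 (366), 2045 (365): 1461
Total = 186 + 1461 + 167 = 1814

1814 days


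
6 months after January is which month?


January is month 1
1 + 6 = 7

July


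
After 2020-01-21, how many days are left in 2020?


Day of year: 21 of 366
Remaining = 366 - 21

345 days


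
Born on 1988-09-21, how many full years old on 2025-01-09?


Birth: 1988-09-21
Reference: 2025-01-09
Year difference: 2025 - 1988 = 37
Birthday not yet reached in 2025, subtract 1

36 years old


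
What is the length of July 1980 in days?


July 1980

31 days


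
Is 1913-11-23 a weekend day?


Anchor: Jan 1, 1913. With p = 1913 - 1 = 1912: (p + p//4 - p//100 + p//400) mod 7 = (1912 + 478 - 19 + 4) mod 7 = 2375 mod 7 = 2 -> Wednesday (Mon=0 ... Sun=6)
Day of year: 327; offset = 326
Weekday index = (2 + 326) mod 7 = 6 -> Sunday
Weekend days: Saturday, Sunday

Yes


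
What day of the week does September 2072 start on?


Target: September 1, 2072
Anchor: Jan 1, 2072. With p = 2072 - 1 = 2071: (p + p//4 - p//100 + p//400) mod 7 = (2071 + 517 - 20 + 5) mod 7 = 2573 mod 7 = 4 -> Friday (Mon=0 ... Sun=6)
Days before September (Jan-Aug): 244 days
Weekday index = (4 + 244) mod 7 = 3

Thursday


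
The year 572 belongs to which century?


Century = (year - 1) // 100 + 1
= (572 - 1) // 100 + 1
= 571 // 100 + 1
= 5 + 1

6th century


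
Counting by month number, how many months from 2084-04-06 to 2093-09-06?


From April 2084 to September 2093
9 years * 12 = 108 months, plus 5 months = 113

113 months


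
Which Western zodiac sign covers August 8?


Date: August 8
Conventional tropical zodiac dates: Leo from July 23 onward; Virgo starts August 23
August 8 falls within the Leo range

Leo


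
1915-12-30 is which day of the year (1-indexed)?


Date: December 30, 1915
Days in months 1 through 11: 334
Plus 30 days in December

Day of year: 364


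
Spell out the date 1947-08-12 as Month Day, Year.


ISO 1947-08-12 parses as year=1947, month=08, day=12
Month 8 -> August

August 12, 1947


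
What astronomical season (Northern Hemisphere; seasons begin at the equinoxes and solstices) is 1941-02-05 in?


Date: February 5
Astronomical Winter (approx.; exact equinox/solstice day varies by year): December 21 to March 19
February 5 falls within the Winter window

Winter


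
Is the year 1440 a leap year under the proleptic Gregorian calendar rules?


Gregorian leap year rule: divisible by 4, but not by 100, unless also by 400.
1440 is divisible by 4 but not 100 -> leap year

Yes


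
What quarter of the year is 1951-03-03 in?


Month: March (month 3)
Q1: Jan-Mar, Q2: Apr-Jun, Q3: Jul-Sep, Q4: Oct-Dec

Q1


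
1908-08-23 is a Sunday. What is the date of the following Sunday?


Current: Sunday
Target: Sunday
Days ahead: 7

Next Sunday: 1908-08-30


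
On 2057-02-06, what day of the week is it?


Date: February 6, 2057
Anchor: Jan 1, 2057. With p = 2057 - 1 = 2056: (p + p//4 - p//100 + p//400) mod 7 = (2056 + 514 - 20 + 5) mod 7 = 2555 mod 7 = 0 -> Monday (Mon=0 ... Sun=6)
Days before February (Jan): 31; offset = 31 + 6 - 1 = 36
Weekday index = (0 + 36) mod 7 = 1

Day of the week: Tuesday


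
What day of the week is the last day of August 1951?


August 1951 has 31 days
Anchor: Jan 1, 1951. With p = 1951 - 1 = 1950: (p + p//4 - p//100 + p//400) mod 7 = (1950 + 487 - 19 + 4) mod 7 = 2422 mod 7 = 0 -> Monday (Mon=0 ... Sun=6)
Days before August (Jan-Jul): 212; August 1 index = (0 + 212) mod 7 = 2 -> Wednesday
Last day offset: 31 - 1 = 30 days
Weekday index = (2 + 30) mod 7 = 4

Friday, August 31


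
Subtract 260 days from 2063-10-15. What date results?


Start: 2063-10-15, subtract 260 days
Back 15 days from October 15 reaches September 30, 2063 -> 245 left
September 2063 has 30 days -> back to August 31, 2063 -> 215 left
August 2063 has 31 days -> back to July 31, 2063 -> 184 left
July 2063 has 31 days -> back to June 30, 2063 -> 153 left
June 2063 has 30 days -> back to May 31, 2063 -> 123 left
May 2063 has 31 days -> back to April 30, 2063 -> 92 left
April 2063 has 30 days -> back to March 31, 2063 -> 62 left
March 2063 has 31 days -> back to February 28, 2063 -> 31 left
February 2063 has 28 days -> back to January 31, 2063 -> 3 left
January 2063: 31 - 3 = 28 -> lands on January 28

Result: 2063-01-28


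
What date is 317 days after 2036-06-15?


Start: 2036-06-15, add 317 days
June 2036 has 30 days: 30 - 15 = 15 days to June 30 -> 302 left
July 2036 has 31 days -> 271 left
August 2036 has 31 days -> 240 left
September 2036 has 30 days -> 210 left
October 2036 has 31 days -> 179 left
November 2036 has 30 days -> 149 left
December 2036 has 31 days -> 118 left
January 2037 has 31 days -> 87 left
February 2037 has 28 days -> 59 left
March 2037 has 31 days -> 28 left
April 2037: 28 <= 30 -> lands on April 28

Result: 2037-04-28


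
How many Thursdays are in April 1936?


April 1936 has 30 days
Anchor: Jan 1, 1936. With p = 1936 - 1 = 1935: (p + p//4 - p//100 + p//400) mod 7 = (1935 + 483 - 19 + 4) mod 7 = 2403 mod 7 = 2 -> Wednesday (Mon=0 ... Sun=6)
Days before April (Jan-Mar): 91; April 1 index = (2 + 91) mod 7 = 2 -> Wednesday
First Thursday is April 2
Thursdays: 2, 9, 16, 23, 30

5 Thursdays


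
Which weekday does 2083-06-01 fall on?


Date: June 1, 2083
Anchor: Jan 1, 2083. With p = 2083 - 1 = 2082: (p + p//4 - p//100 + p//400) mod 7 = (2082 + 520 - 20 + 5) mod 7 = 2587 mod 7 = 4 -> Friday (Mon=0 ... Sun=6)
Days before June (Jan-May): 151; offset = 151 + 1 - 1 = 151
Weekday index = (4 + 151) mod 7 = 1

Day of the week: Tuesday


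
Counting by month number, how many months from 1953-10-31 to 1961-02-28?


From October 1953 to February 1961
8 years * 12 = 96 months, minus 8 months = 88

88 months


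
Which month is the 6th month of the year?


Month 6 of 12

June


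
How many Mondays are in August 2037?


August 2037 has 31 days
Anchor: Jan 1, 2037. With p = 2037 - 1 = 2036: (p + p//4 - p//100 + p//400) mod 7 = (2036 + 509 - 20 + 5) mod 7 = 2530 mod 7 = 3 -> Thursday (Mon=0 ... Sun=6)
Days before August (Jan-Jul): 212; August 1 index = (3 + 212) mod 7 = 5 -> Saturday
First Monday is August 3
Mondays: 3, 10, 17, 24, 31

5 Mondays


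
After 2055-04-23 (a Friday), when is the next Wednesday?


Current: Friday
Target: Wednesday
Days ahead: 5

Next Wednesday: 2055-04-28


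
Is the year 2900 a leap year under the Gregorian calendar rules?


Gregorian leap year rule: divisible by 4, but not by 100, unless also by 400.
2900 is divisible by 100 but not 400 -> not a leap year

No


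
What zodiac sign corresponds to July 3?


Date: July 3
Conventional tropical zodiac dates: Cancer from June 21 onward; Leo starts July 23
July 3 falls within the Cancer range

Cancer


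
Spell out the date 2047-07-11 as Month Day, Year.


ISO 2047-07-11 parses as year=2047, month=07, day=11
Month 7 -> July

July 11, 2047


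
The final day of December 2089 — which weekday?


December 2089 has 31 days
Anchor: Jan 1, 2089. With p = 2089 - 1 = 2088: (p + p//4 - p//100 + p//400) mod 7 = (2088 + 522 - 20 + 5) mod 7 = 2595 mod 7 = 5 -> Saturday (Mon=0 ... Sun=6)
Days before December (Jan-Nov): 334; December 1 index = (5 + 334) mod 7 = 3 -> Thursday
Last day offset: 31 - 1 = 30 days
Weekday index = (3 + 30) mod 7 = 5

Saturday, December 31


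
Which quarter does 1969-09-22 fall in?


Month: September (month 9)
Q1: Jan-Mar, Q2: Apr-Jun, Q3: Jul-Sep, Q4: Oct-Dec

Q3


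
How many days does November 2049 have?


November 2049

30 days


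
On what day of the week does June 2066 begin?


Target: June 1, 2066
Anchor: Jan 1, 2066. With p = 2066 - 1 = 2065: (p + p//4 - p//100 + p//400) mod 7 = (2065 + 516 - 20 + 5) mod 7 = 2566 mod 7 = 4 -> Friday (Mon=0 ... Sun=6)
Days before June (Jan-May): 151 days
Weekday index = (4 + 151) mod 7 = 1

Tuesday


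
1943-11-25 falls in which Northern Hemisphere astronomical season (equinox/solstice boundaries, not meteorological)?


Date: November 25
Astronomical Autumn (approx.; exact equinox/solstice day varies by year): September 22 to December 20
November 25 falls within the Autumn window

Autumn


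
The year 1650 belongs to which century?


Century = (year - 1) // 100 + 1
= (1650 - 1) // 100 + 1
= 1649 // 100 + 1
= 16 + 1

17th century


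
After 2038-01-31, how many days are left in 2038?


Day of year: 31 of 365
Remaining = 365 - 31

334 days


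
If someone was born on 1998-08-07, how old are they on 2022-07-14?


Birth: 1998-08-07
Reference: 2022-07-14
Year difference: 2022 - 1998 = 24
Birthday not yet reached in 2022, subtract 1

23 years old


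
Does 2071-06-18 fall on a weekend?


Anchor: Jan 1, 2071. With p = 2071 - 1 = 2070: (p + p//4 - p//100 + p//400) mod 7 = (2070 + 517 - 20 + 5) mod 7 = 2572 mod 7 = 3 -> Thursday (Mon=0 ... Sun=6)
Day of year: 169; offset = 168
Weekday index = (3 + 168) mod 7 = 3 -> Thursday
Weekend days: Saturday, Sunday

No


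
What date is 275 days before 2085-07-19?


Start: 2085-07-19, subtract 275 days
Back 19 days from July 19 reaches June 30, 2085 -> 256 left
June 2085 has 30 days -> back to May 31, 2085 -> 226 left
May 2085 has 31 days -> back to April 30, 2085 -> 195 left
April 2085 has 30 days -> back to March 31, 2085 -> 165 left
March 2085 has 31 days -> back to February 28, 2085 -> 134 left
February 2085 has 28 days -> back to January 31, 2085 -> 106 left
January 2085 has 31 days -> back to December 31, 2084 -> 75 left
December 2084 has 31 days -> back to November 30, 2084 -> 44 left
November 2084 has 30 days -> back to October 31, 2084 -> 14 left
October 2084: 31 - 14 = 17 -> lands on October 17

Result: 2084-10-17


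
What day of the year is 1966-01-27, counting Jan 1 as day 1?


Date: January 27, 1966
No months before January
Plus 27 days in January

Day of year: 27


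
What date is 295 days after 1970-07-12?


Start: 1970-07-12, add 295 days
July 1970 has 31 days: 31 - 12 = 19 days to July 31 -> 276 left
August 1970 has 31 days -> 245 left
September 1970 has 30 days -> 215 left
October 1970 has 31 days -> 184 left
November 1970 has 30 days -> 154 left
December 1970 has 31 days -> 123 left
January 1971 has 31 days -> 92 left
February 1971 has 28 days -> 64 left
March 1971 has 31 days -> 33 left
April 1971 has 30 days -> 3 left
May 1971: 3 <= 31 -> lands on May 3

Result: 1971-05-03


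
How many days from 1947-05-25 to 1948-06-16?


From 1947-05-25 to 1948-06-16
1947-05-25: days before May = 31 + 28 + 31 + 30 = 120 (1947 is not a leap year); day of year = 120 + 25 = 145
1948-06-16: days before June = 31 + 29 + 31 + 30 + 31 = 152 (1948 is a leap year); day of year = 152 + 16 = 168
Rest of 1947: 365 - 145 = 220
Total = 220 + 168 = 388

388 days


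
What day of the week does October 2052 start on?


Target: October 1, 2052
Anchor: Jan 1, 2052. With p = 2052 - 1 = 2051: (p + p//4 - p//100 + p//400) mod 7 = (2051 + 512 - 20 + 5) mod 7 = 2548 mod 7 = 0 -> Monday (Mon=0 ... Sun=6)
Days before October (Jan-Sep): 274 days
Weekday index = (0 + 274) mod 7 = 1

Tuesday


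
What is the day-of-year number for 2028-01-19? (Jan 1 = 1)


Date: January 19, 2028
No months before January
Plus 19 days in January

Day of year: 19


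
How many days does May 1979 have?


May 1979

31 days


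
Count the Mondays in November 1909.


November 1909 has 30 days
Anchor: Jan 1, 1909. With p = 1909 - 1 = 1908: (p + p//4 - p//100 + p//400) mod 7 = (1908 + 477 - 19 + 4) mod 7 = 2370 mod 7 = 4 -> Friday (Mon=0 ... Sun=6)
Days before November (Jan-Oct): 304; November 1 index = (4 + 304) mod 7 = 0 -> Monday
First Monday is November 1
Mondays: 1, 8, 15, 22, 29

5 Mondays


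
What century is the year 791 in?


Century = (year - 1) // 100 + 1
= (791 - 1) // 100 + 1
= 790 // 100 + 1
= 7 + 1

8th century


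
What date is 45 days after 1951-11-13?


Start: 1951-11-13, add 45 days
November 1951 has 30 days: 30 - 13 = 17 days to November 30 -> 28 left
December 1951: 28 <= 31 -> lands on December 28

Result: 1951-12-28


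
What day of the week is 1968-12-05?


Date: December 5, 1968
Anchor: Jan 1, 1968. With p = 1968 - 1 = 1967: (p + p//4 - p//100 + p//400) mod 7 = (1967 + 491 - 19 + 4) mod 7 = 2443 mod 7 = 0 -> Monday (Mon=0 ... Sun=6)
Days before December (Jan-Nov): 335; offset = 335 + 5 - 1 = 339
Weekday index = (0 + 339) mod 7 = 3

Day of the week: Thursday


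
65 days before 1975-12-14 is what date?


Start: 1975-12-14, subtract 65 days
Back 14 days from December 14 reaches November 30, 1975 -> 51 left
November 1975 has 30 days -> back to October 31, 1975 -> 21 left
October 1975: 31 - 21 = 10 -> lands on October 10

Result: 1975-10-10


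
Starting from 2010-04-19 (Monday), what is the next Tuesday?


Current: Monday
Target: Tuesday
Days ahead: 1

Next Tuesday: 2010-04-20


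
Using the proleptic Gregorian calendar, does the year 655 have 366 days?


Gregorian leap year rule: divisible by 4, but not by 100, unless also by 400.
655 is not divisible by 4 -> not a leap year

No


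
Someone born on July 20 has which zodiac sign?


Date: July 20
Conventional tropical zodiac dates: Cancer from June 21 onward; Leo starts July 23
July 20 falls within the Cancer range

Cancer


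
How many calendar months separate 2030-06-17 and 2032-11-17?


From June 2030 to November 2032
2 years * 12 = 24 months, plus 5 months = 29

29 months


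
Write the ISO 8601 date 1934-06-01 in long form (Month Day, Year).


ISO 1934-06-01 parses as year=1934, month=06, day=01
Month 6 -> June

June 1, 1934


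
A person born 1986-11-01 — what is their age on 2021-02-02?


Birth: 1986-11-01
Reference: 2021-02-02
Year difference: 2021 - 1986 = 35
Birthday not yet reached in 2021, subtract 1

34 years old


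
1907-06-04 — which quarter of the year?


Month: June (month 6)
Q1: Jan-Mar, Q2: Apr-Jun, Q3: Jul-Sep, Q4: Oct-Dec

Q2


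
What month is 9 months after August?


August is month 8
8 + 9 = 17; wrap: 17 - 12 = 5

May


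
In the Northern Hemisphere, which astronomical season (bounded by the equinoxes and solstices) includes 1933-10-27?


Date: October 27
Astronomical Autumn (approx.; exact equinox/solstice day varies by year): September 22 to December 20
October 27 falls within the Autumn window

Autumn


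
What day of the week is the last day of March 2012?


March 2012 has 31 days
Anchor: Jan 1, 2012. With p = 2012 - 1 = 2011: (p + p//4 - p//100 + p//400) mod 7 = (2011 + 502 - 20 + 5) mod 7 = 2498 mod 7 = 6 -> Sunday (Mon=0 ... Sun=6)
Days before March (Jan-Feb): 60; March 1 index = (6 + 60) mod 7 = 3 -> Thursday
Last day offset: 31 - 1 = 30 days
Weekday index = (3 + 30) mod 7 = 5

Saturday, March 31


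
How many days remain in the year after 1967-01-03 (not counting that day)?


Day of year: 3 of 365
Remaining = 365 - 3

362 days


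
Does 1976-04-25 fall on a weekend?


Anchor: Jan 1, 1976. With p = 1976 - 1 = 1975: (p + p//4 - p//100 + p//400) mod 7 = (1975 + 493 - 19 + 4) mod 7 = 2453 mod 7 = 3 -> Thursday (Mon=0 ... Sun=6)
Day of year: 116; offset = 115
Weekday index = (3 + 115) mod 7 = 6 -> Sunday
Weekend days: Saturday, Sunday

Yes


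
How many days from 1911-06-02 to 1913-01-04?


From 1911-06-02 to 1913-01-04
1911-06-02: days before June = 31 + 28 + 31 + 30 + 31 = 151 (1911 is not a leap year); day of year = 151 + 2 = 153
1913-01-04: day of year = 4
Rest of 1911: 365 - 153 = 212
Full years 1912 (366): 366
Total = 212 + 366 + 4 = 582

582 days


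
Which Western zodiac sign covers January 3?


Date: January 3
Conventional tropical zodiac dates: Capricorn from December 22 onward; Aquarius starts January 20
January 3 falls within the Capricorn range

Capricorn


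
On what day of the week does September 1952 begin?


Target: September 1, 1952
Anchor: Jan 1, 1952. With p = 1952 - 1 = 1951: (p + p//4 - p//100 + p//400) mod 7 = (1951 + 487 - 19 + 4) mod 7 = 2423 mod 7 = 1 -> Tuesday (Mon=0 ... Sun=6)
Days before September (Jan-Aug): 244 days
Weekday index = (1 + 244) mod 7 = 0

Monday


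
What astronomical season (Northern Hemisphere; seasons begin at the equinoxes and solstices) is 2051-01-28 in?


Date: January 28
Astronomical Winter (approx.; exact equinox/solstice day varies by year): December 21 to March 19
January 28 falls within the Winter window

Winter


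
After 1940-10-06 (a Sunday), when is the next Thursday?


Current: Sunday
Target: Thursday
Days ahead: 4

Next Thursday: 1940-10-10


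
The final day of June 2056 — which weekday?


June 2056 has 30 days
Anchor: Jan 1, 2056. With p = 2056 - 1 = 2055: (p + p//4 - p//100 + p//400) mod 7 = (2055 + 513 - 20 + 5) mod 7 = 2553 mod 7 = 5 -> Saturday (Mon=0 ... Sun=6)
Days before June (Jan-May): 152; June 1 index = (5 + 152) mod 7 = 3 -> Thursday
Last day offset: 30 - 1 = 29 days
Weekday index = (3 + 29) mod 7 = 4

Friday, June 30


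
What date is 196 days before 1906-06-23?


Start: 1906-06-23, subtract 196 days
Back 23 days from June 23 reaches May 31, 1906 -> 173 left
May 1906 has 31 days -> back to April 30, 1906 -> 142 left
April 1906 has 30 days -> back to March 31, 1906 -> 112 left
March 1906 has 31 days -> back to February 28, 1906 -> 81 left
February 1906 has 28 days -> back to January 31, 1906 -> 53 left
January 1906 has 31 days -> back to December 31, 1905 -> 22 left
December 1905: 31 - 22 = 9 -> lands on December 9

Result: 1905-12-09


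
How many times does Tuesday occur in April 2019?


April 2019 has 30 days
Anchor: Jan 1, 2019. With p = 2019 - 1 = 2018: (p + p//4 - p//100 + p//400) mod 7 = (2018 + 504 - 20 + 5) mod 7 = 2507 mod 7 = 1 -> Tuesday (Mon=0 ... Sun=6)
Days before April (Jan-Mar): 90; April 1 index = (1 + 90) mod 7 = 0 -> Monday
First Tuesday is April 2
Tuesdays: 2, 9, 16, 23, 30

5 Tuesdays


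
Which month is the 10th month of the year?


Month 10 of 12

October


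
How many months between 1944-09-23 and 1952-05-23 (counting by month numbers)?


From September 1944 to May 1952
8 years * 12 = 96 months, minus 4 months = 92

92 months


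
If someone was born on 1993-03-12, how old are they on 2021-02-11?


Birth: 1993-03-12
Reference: 2021-02-11
Year difference: 2021 - 1993 = 28
Birthday not yet reached in 2021, subtract 1

27 years old


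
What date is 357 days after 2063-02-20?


Start: 2063-02-20, add 357 days
February 2063 has 28 days: 28 - 20 = 8 days to February 28 -> 349 left
March 2063 has 31 days -> 318 left
April 2063 has 30 days -> 288 left
May 2063 has 31 days -> 257 left
June 2063 has 30 days -> 227 left
July 2063 has 31 days -> 196 left
August 2063 has 31 days -> 165 left
September 2063 has 30 days -> 135 left
October 2063 has 31 days -> 104 left
November 2063 has 30 days -> 74 left
December 2063 has 31 days -> 43 left
January 2064 has 31 days -> 12 left
February 2064: 12 <= 29 -> lands on February 12

Result: 2064-02-12


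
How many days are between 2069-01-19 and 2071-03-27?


From 2069-01-19 to 2071-03-27
2069-01-19: day of year = 19
2071-03-27: days before March = 31 + 28 = 59 (2071 is not a leap year); day of year = 59 + 27 = 86
Rest of 2069: 365 - 19 = 346
Full years 2070 (365): 365
Total = 346 + 365 + 86 = 797

797 days


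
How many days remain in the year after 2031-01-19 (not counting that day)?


Day of year: 19 of 365
Remaining = 365 - 19

346 days


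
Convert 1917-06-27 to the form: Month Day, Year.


ISO 1917-06-27 parses as year=1917, month=06, day=27
Month 6 -> June

June 27, 1917


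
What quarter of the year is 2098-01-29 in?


Month: January (month 1)
Q1: Jan-Mar, Q2: Apr-Jun, Q3: Jul-Sep, Q4: Oct-Dec

Q1
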